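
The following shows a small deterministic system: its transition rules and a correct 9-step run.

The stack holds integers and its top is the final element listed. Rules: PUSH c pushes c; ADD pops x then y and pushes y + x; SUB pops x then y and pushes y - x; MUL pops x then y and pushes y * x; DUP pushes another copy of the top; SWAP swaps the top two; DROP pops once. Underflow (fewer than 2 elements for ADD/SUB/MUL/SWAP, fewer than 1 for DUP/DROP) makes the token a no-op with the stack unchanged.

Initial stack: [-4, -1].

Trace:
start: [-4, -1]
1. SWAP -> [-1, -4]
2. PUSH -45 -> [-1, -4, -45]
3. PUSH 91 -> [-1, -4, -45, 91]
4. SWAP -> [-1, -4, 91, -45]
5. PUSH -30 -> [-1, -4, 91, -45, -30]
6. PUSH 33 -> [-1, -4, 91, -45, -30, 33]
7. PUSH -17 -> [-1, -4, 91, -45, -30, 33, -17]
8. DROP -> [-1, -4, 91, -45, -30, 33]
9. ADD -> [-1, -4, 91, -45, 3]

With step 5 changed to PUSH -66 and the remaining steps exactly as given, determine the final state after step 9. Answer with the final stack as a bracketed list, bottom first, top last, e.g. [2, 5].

(re-executing from step 5 with the substitution; state before step 5: [-1, -4, 91, -45])
5. PUSH -66 -> [-1, -4, 91, -45, -66]
6. PUSH 33 -> [-1, -4, 91, -45, -66, 33]
7. PUSH -17 -> [-1, -4, 91, -45, -66, 33, -17]
8. DROP -> [-1, -4, 91, -45, -66, 33]
9. ADD -> [-1, -4, 91, -45, -33]

[-1, -4, 91, -45, -33]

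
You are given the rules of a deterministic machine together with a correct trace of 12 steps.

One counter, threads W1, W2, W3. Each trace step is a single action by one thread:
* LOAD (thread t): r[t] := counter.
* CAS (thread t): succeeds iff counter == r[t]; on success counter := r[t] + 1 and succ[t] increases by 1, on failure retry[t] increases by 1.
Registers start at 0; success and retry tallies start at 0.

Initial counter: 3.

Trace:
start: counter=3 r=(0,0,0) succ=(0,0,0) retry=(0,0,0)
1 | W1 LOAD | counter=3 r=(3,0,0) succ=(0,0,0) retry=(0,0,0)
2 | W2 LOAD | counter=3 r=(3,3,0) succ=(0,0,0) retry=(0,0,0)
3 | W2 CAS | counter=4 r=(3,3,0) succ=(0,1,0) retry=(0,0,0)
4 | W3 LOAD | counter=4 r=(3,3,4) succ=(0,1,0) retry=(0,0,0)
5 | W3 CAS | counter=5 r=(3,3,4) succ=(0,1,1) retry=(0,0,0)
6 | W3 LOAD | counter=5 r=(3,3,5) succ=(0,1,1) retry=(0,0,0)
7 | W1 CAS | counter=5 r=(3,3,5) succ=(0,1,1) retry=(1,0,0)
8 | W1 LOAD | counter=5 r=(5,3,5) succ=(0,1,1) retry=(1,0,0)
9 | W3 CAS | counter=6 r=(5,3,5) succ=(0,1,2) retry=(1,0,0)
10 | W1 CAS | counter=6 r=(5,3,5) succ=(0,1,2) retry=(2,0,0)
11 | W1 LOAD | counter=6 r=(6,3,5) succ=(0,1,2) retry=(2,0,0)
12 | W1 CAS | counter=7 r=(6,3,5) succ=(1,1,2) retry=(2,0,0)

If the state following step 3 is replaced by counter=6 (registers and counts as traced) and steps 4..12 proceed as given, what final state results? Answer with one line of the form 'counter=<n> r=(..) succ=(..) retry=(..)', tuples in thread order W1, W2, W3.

state after step 3 := counter=6 r=(3,3,0) succ=(0,1,0) retry=(0,0,0)
4 | W3 LOAD | counter=6 r=(3,3,6) succ=(0,1,0) retry=(0,0,0)
5 | W3 CAS | counter=7 r=(3,3,6) succ=(0,1,1) retry=(0,0,0)
6 | W3 LOAD | counter=7 r=(3,3,7) succ=(0,1,1) retry=(0,0,0)
7 | W1 CAS | counter=7 r=(3,3,7) succ=(0,1,1) retry=(1,0,0)
8 | W1 LOAD | counter=7 r=(7,3,7) succ=(0,1,1) retry=(1,0,0)
9 | W3 CAS | counter=8 r=(7,3,7) succ=(0,1,2) retry=(1,0,0)
10 | W1 CAS | counter=8 r=(7,3,7) succ=(0,1,2) retry=(2,0,0)
11 | W1 LOAD | counter=8 r=(8,3,7) succ=(0,1,2) retry=(2,0,0)
12 | W1 CAS | counter=9 r=(8,3,7) succ=(1,1,2) retry=(2,0,0)

counter=9 r=(8,3,7) succ=(1,1,2) retry=(2,0,0)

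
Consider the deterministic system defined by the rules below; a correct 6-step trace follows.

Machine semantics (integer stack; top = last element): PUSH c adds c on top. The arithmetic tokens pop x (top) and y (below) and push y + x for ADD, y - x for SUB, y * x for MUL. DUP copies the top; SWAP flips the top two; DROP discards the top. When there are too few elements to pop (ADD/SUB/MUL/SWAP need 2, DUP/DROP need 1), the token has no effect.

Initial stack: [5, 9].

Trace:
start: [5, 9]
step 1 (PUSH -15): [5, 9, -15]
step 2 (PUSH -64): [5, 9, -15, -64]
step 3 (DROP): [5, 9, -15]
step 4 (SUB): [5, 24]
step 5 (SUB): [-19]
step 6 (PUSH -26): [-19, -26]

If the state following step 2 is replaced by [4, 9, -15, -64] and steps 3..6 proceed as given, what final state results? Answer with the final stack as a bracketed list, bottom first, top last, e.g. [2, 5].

[-20, -26]

state after step 2 := [4, 9, -15, -64]
step 3 (DROP): [4, 9, -15]
step 4 (SUB): [4, 24]
step 5 (SUB): [-20]
step 6 (PUSH -26): [-20, -26]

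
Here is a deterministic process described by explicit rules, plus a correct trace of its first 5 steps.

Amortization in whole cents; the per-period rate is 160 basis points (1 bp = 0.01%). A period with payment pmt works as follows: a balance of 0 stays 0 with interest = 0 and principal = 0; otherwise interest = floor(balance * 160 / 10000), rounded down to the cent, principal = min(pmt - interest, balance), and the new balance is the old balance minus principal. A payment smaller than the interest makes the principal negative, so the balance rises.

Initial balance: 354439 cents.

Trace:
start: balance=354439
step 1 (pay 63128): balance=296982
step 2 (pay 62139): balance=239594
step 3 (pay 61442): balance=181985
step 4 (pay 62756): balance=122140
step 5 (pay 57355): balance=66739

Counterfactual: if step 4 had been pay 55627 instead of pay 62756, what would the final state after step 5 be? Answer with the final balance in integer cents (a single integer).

(re-executing from step 4 with the substitution; state before step 4: balance=181985)
step 4 (pay 55627): balance=129269
step 5 (pay 57355): balance=73982

73982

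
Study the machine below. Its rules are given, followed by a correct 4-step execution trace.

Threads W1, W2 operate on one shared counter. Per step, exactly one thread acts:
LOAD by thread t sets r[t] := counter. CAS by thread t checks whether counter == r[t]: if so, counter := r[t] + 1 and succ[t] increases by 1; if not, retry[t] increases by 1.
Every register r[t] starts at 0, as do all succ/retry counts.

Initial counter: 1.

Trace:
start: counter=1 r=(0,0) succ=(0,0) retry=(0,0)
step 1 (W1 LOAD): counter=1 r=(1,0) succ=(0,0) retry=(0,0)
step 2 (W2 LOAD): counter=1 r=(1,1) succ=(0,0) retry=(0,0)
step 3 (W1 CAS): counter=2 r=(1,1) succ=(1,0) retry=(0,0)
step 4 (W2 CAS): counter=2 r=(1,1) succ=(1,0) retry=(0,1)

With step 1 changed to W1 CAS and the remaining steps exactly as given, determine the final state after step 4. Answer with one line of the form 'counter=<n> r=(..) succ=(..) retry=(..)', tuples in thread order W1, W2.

(re-executing from step 1 with the substitution; state before step 1: counter=1 r=(0,0) succ=(0,0) retry=(0,0))
step 1 (W1 CAS): counter=1 r=(0,0) succ=(0,0) retry=(1,0)
step 2 (W2 LOAD): counter=1 r=(0,1) succ=(0,0) retry=(1,0)
step 3 (W1 CAS): counter=1 r=(0,1) succ=(0,0) retry=(2,0)
step 4 (W2 CAS): counter=2 r=(0,1) succ=(0,1) retry=(2,0)

counter=2 r=(0,1) succ=(0,1) retry=(2,0)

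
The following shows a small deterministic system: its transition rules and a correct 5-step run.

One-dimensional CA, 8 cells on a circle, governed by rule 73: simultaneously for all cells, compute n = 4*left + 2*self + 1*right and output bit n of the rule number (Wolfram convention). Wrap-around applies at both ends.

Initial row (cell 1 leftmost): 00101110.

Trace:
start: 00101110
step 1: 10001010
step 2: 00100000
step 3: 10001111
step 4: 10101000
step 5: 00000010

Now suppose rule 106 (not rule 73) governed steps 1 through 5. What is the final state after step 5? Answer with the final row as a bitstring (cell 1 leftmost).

(re-executing steps 1..5 under rule 106; state before step 1: 00101110)
step 1: 01011010
step 2: 10111100
step 3: 01100101
step 4: 11101010
step 5: 10110101

10110101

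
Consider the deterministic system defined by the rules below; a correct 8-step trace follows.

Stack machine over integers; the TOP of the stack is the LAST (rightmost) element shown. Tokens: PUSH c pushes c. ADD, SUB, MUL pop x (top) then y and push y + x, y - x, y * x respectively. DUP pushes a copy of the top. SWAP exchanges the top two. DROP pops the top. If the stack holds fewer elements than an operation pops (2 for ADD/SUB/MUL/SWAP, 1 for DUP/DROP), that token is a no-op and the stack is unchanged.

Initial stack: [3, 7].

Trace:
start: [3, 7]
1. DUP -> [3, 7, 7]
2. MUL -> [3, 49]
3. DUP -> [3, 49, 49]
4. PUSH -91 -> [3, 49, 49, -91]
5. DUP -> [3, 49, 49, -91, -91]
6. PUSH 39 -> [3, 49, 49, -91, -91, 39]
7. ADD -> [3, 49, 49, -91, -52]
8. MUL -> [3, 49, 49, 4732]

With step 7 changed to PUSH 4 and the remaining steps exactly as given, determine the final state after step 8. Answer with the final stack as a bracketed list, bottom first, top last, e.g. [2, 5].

[3, 49, 49, -91, -91, 156]

(re-executing from step 7 with the substitution; state before step 7: [3, 49, 49, -91, -91, 39])
7. PUSH 4 -> [3, 49, 49, -91, -91, 39, 4]
8. MUL -> [3, 49, 49, -91, -91, 156]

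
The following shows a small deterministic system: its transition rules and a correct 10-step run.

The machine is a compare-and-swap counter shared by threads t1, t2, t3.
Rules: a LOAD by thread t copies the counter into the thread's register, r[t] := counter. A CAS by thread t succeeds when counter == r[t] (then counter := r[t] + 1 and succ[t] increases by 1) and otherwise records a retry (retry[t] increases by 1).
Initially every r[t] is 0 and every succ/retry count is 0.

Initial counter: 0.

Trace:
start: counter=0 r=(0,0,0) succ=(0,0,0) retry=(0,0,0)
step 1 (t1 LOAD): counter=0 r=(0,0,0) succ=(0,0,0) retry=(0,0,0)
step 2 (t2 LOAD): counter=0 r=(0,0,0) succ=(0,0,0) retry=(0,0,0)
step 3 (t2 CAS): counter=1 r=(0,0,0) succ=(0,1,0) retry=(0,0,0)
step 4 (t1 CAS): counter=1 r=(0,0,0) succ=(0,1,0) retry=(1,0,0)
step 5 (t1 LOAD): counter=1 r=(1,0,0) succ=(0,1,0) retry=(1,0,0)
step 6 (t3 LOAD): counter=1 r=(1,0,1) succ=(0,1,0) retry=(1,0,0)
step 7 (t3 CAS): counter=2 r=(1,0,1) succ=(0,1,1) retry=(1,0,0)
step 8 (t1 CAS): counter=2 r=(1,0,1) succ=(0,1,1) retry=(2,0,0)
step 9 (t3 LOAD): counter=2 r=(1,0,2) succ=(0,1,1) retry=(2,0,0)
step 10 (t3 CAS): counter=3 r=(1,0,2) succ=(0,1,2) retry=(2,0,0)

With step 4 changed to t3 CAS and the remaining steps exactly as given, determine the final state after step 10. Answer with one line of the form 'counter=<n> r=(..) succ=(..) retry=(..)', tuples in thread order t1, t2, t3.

(re-executing from step 4 with the substitution; state before step 4: counter=1 r=(0,0,0) succ=(0,1,0) retry=(0,0,0))
step 4 (t3 CAS): counter=1 r=(0,0,0) succ=(0,1,0) retry=(0,0,1)
step 5 (t1 LOAD): counter=1 r=(1,0,0) succ=(0,1,0) retry=(0,0,1)
step 6 (t3 LOAD): counter=1 r=(1,0,1) succ=(0,1,0) retry=(0,0,1)
step 7 (t3 CAS): counter=2 r=(1,0,1) succ=(0,1,1) retry=(0,0,1)
step 8 (t1 CAS): counter=2 r=(1,0,1) succ=(0,1,1) retry=(1,0,1)
step 9 (t3 LOAD): counter=2 r=(1,0,2) succ=(0,1,1) retry=(1,0,1)
step 10 (t3 CAS): counter=3 r=(1,0,2) succ=(0,1,2) retry=(1,0,1)

counter=3 r=(1,0,2) succ=(0,1,2) retry=(1,0,1)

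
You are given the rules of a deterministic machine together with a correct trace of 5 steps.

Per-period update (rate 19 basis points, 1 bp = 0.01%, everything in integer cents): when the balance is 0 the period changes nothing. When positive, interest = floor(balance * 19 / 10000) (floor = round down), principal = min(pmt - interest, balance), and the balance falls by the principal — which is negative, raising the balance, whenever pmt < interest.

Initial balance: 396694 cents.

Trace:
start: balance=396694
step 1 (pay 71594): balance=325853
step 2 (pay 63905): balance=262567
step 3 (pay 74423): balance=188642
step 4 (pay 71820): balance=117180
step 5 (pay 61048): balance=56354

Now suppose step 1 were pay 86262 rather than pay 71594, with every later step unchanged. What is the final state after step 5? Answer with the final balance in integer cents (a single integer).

41574

(re-executing from step 1 with the substitution; state before step 1: balance=396694)
step 1 (pay 86262): balance=311185
step 2 (pay 63905): balance=247871
step 3 (pay 74423): balance=173918
step 4 (pay 71820): balance=102428
step 5 (pay 61048): balance=41574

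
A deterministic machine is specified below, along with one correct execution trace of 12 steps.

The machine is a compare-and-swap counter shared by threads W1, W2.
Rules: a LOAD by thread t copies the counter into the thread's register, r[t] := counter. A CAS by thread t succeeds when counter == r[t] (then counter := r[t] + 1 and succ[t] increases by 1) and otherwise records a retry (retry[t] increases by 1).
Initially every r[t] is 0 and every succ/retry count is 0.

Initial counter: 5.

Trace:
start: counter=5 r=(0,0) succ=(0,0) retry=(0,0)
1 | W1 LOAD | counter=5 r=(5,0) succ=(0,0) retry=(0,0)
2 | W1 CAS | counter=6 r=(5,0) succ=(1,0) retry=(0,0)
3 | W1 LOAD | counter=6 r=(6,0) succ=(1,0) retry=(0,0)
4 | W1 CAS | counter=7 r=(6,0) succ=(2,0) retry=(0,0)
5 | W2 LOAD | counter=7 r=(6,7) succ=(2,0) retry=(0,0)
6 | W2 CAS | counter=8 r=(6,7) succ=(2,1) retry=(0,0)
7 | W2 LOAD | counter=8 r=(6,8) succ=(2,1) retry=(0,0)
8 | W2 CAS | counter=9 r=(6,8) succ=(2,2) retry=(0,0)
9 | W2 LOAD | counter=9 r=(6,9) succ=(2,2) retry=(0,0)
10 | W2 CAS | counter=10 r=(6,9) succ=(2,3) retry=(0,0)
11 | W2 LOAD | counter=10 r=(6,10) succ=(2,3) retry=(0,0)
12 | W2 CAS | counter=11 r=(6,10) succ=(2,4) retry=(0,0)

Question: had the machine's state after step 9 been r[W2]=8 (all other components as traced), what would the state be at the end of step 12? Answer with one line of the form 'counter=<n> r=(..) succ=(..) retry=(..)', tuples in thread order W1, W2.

counter=10 r=(6,9) succ=(2,3) retry=(0,1)

state after step 9 := counter=9 r=(6,8) succ=(2,2) retry=(0,0)
10 | W2 CAS | counter=9 r=(6,8) succ=(2,2) retry=(0,1)
11 | W2 LOAD | counter=9 r=(6,9) succ=(2,2) retry=(0,1)
12 | W2 CAS | counter=10 r=(6,9) succ=(2,3) retry=(0,1)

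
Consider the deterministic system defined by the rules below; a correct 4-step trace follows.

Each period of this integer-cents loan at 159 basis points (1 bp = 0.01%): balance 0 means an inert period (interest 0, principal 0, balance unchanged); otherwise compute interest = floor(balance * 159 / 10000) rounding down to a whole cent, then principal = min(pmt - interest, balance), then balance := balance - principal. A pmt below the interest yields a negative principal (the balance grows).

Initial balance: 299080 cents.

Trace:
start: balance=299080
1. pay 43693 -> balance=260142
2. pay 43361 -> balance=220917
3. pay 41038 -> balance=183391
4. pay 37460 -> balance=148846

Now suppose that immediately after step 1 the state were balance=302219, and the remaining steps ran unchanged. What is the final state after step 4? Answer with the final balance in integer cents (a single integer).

192963

state after step 1 := balance=302219
2. pay 43361 -> balance=263663
3. pay 41038 -> balance=226817
4. pay 37460 -> balance=192963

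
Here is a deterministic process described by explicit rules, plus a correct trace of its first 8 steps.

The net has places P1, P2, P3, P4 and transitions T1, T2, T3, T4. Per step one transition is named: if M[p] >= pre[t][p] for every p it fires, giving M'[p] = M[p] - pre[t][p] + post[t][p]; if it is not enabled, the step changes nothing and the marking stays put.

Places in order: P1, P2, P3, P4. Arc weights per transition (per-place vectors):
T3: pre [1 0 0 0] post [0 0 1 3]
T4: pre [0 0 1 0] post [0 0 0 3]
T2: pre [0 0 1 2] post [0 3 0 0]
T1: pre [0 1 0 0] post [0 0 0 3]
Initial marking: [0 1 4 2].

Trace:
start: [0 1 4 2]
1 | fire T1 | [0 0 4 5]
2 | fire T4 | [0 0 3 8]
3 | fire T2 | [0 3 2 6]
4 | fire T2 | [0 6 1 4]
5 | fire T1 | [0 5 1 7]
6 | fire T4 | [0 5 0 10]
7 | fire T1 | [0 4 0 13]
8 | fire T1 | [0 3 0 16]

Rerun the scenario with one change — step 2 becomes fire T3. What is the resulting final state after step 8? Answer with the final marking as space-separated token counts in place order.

0 3 1 13

(re-executing from step 2 with the substitution; state before step 2: [0 0 4 5])
2 | fire T3 | [0 0 4 5]
3 | fire T2 | [0 3 3 3]
4 | fire T2 | [0 6 2 1]
5 | fire T1 | [0 5 2 4]
6 | fire T4 | [0 5 1 7]
7 | fire T1 | [0 4 1 10]
8 | fire T1 | [0 3 1 13]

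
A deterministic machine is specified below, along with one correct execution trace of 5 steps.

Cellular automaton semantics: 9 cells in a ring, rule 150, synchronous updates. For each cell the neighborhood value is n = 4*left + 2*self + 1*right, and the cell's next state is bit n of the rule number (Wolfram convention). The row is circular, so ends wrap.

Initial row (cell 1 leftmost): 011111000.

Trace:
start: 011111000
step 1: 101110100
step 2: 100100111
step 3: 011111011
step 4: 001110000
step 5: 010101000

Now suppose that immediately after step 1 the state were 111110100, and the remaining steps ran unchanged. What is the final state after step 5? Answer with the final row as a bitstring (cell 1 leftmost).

000100100

state after step 1 := 111110100
step 2: 011100111
step 3: 001011010
step 4: 011000011
step 5: 000100100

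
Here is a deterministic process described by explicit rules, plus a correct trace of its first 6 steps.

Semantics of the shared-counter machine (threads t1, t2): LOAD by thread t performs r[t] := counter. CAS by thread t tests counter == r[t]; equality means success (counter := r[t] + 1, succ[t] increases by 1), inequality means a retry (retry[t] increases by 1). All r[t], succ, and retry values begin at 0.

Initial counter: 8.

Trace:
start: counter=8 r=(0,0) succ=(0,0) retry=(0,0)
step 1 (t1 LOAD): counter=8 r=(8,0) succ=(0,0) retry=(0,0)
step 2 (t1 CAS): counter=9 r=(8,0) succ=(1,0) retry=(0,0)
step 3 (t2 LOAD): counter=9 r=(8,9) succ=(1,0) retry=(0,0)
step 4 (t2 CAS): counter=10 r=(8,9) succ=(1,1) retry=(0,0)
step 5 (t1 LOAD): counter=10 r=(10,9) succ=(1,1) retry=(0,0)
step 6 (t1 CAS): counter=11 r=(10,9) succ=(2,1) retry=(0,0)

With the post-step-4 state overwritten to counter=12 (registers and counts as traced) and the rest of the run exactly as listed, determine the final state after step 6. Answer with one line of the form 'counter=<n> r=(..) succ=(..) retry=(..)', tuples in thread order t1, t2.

state after step 4 := counter=12 r=(8,9) succ=(1,1) retry=(0,0)
step 5 (t1 LOAD): counter=12 r=(12,9) succ=(1,1) retry=(0,0)
step 6 (t1 CAS): counter=13 r=(12,9) succ=(2,1) retry=(0,0)

counter=13 r=(12,9) succ=(2,1) retry=(0,0)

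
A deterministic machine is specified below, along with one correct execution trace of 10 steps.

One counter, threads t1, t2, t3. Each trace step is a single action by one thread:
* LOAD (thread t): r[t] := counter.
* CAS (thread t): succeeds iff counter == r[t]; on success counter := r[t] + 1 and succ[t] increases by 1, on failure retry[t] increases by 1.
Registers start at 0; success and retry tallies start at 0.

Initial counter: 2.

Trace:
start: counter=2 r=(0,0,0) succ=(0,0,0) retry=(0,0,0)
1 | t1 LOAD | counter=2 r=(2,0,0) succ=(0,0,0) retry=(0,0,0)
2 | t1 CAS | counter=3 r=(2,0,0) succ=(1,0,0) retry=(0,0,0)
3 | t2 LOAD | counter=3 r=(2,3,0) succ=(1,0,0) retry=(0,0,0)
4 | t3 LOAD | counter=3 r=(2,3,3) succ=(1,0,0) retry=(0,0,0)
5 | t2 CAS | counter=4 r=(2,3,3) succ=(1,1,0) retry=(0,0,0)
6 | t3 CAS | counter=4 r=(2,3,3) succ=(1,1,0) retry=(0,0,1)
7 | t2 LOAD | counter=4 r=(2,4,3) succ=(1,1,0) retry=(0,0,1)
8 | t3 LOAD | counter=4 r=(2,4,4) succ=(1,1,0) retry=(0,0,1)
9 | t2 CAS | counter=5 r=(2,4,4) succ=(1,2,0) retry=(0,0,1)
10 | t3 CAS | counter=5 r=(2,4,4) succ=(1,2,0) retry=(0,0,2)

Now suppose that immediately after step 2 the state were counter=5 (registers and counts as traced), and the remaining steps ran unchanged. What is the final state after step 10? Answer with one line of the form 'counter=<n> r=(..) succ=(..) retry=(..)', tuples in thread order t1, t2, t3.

state after step 2 := counter=5 r=(2,0,0) succ=(1,0,0) retry=(0,0,0)
3 | t2 LOAD | counter=5 r=(2,5,0) succ=(1,0,0) retry=(0,0,0)
4 | t3 LOAD | counter=5 r=(2,5,5) succ=(1,0,0) retry=(0,0,0)
5 | t2 CAS | counter=6 r=(2,5,5) succ=(1,1,0) retry=(0,0,0)
6 | t3 CAS | counter=6 r=(2,5,5) succ=(1,1,0) retry=(0,0,1)
7 | t2 LOAD | counter=6 r=(2,6,5) succ=(1,1,0) retry=(0,0,1)
8 | t3 LOAD | counter=6 r=(2,6,6) succ=(1,1,0) retry=(0,0,1)
9 | t2 CAS | counter=7 r=(2,6,6) succ=(1,2,0) retry=(0,0,1)
10 | t3 CAS | counter=7 r=(2,6,6) succ=(1,2,0) retry=(0,0,2)

counter=7 r=(2,6,6) succ=(1,2,0) retry=(0,0,2)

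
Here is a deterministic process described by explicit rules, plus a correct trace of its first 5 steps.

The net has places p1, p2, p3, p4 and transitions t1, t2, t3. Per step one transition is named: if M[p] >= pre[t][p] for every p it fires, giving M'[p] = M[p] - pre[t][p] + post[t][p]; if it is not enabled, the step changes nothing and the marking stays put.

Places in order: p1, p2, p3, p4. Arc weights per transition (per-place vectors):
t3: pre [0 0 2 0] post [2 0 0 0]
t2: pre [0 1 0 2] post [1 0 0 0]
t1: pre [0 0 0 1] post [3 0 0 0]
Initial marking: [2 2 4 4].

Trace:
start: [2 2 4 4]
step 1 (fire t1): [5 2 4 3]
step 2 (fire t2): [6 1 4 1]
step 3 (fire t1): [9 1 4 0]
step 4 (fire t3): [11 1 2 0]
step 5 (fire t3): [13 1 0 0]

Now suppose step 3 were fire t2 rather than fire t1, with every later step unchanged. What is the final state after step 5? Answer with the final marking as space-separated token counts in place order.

10 1 0 1

(re-executing from step 3 with the substitution; state before step 3: [6 1 4 1])
step 3 (fire t2): [6 1 4 1]
step 4 (fire t3): [8 1 2 1]
step 5 (fire t3): [10 1 0 1]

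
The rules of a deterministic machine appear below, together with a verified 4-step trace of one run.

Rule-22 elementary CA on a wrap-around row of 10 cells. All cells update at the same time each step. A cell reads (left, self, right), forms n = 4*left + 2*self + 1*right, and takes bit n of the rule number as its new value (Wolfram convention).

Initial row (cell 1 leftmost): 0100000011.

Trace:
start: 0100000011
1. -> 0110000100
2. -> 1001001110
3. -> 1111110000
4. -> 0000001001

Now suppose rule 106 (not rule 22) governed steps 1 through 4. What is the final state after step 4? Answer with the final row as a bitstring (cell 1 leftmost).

0000110110

(re-executing steps 1..4 under rule 106; state before step 1: 0100000011)
1. -> 1000000111
2. -> 1000001100
3. -> 0000011101
4. -> 0000110110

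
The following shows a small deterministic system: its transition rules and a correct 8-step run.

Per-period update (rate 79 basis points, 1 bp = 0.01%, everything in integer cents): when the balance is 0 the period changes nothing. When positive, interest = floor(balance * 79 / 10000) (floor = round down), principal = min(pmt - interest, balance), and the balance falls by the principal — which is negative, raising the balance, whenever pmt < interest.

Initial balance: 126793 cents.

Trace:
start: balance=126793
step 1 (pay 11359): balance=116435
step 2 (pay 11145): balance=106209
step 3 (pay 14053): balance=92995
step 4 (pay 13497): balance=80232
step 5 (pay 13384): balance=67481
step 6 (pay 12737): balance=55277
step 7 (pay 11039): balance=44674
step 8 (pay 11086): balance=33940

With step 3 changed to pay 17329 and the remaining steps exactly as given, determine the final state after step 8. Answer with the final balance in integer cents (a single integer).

30533

(re-executing from step 3 with the substitution; state before step 3: balance=106209)
step 3 (pay 17329): balance=89719
step 4 (pay 13497): balance=76930
step 5 (pay 13384): balance=64153
step 6 (pay 12737): balance=51922
step 7 (pay 11039): balance=41293
step 8 (pay 11086): balance=30533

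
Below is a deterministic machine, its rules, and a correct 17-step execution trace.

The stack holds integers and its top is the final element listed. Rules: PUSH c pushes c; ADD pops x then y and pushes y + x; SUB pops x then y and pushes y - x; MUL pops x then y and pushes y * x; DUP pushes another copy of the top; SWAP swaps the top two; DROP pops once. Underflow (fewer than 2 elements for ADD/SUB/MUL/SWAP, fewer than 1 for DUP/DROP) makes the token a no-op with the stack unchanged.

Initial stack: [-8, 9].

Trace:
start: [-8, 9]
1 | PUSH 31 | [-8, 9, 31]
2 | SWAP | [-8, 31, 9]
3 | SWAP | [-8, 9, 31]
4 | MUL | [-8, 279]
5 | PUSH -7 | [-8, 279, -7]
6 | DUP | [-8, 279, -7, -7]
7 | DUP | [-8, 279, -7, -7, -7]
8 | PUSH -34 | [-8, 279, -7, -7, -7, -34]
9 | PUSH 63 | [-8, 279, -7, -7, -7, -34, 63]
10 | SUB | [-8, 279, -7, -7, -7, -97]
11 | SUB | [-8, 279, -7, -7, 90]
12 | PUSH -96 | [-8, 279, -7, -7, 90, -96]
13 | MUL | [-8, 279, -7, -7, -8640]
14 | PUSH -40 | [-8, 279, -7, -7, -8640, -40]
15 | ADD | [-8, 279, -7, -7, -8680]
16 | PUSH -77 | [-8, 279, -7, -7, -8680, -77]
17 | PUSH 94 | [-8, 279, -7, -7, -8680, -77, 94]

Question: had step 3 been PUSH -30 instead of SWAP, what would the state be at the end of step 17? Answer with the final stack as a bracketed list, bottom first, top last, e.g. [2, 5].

(re-executing from step 3 with the substitution; state before step 3: [-8, 31, 9])
3 | PUSH -30 | [-8, 31, 9, -30]
4 | MUL | [-8, 31, -270]
5 | PUSH -7 | [-8, 31, -270, -7]
6 | DUP | [-8, 31, -270, -7, -7]
7 | DUP | [-8, 31, -270, -7, -7, -7]
8 | PUSH -34 | [-8, 31, -270, -7, -7, -7, -34]
9 | PUSH 63 | [-8, 31, -270, -7, -7, -7, -34, 63]
10 | SUB | [-8, 31, -270, -7, -7, -7, -97]
11 | SUB | [-8, 31, -270, -7, -7, 90]
12 | PUSH -96 | [-8, 31, -270, -7, -7, 90, -96]
13 | MUL | [-8, 31, -270, -7, -7, -8640]
14 | PUSH -40 | [-8, 31, -270, -7, -7, -8640, -40]
15 | ADD | [-8, 31, -270, -7, -7, -8680]
16 | PUSH -77 | [-8, 31, -270, -7, -7, -8680, -77]
17 | PUSH 94 | [-8, 31, -270, -7, -7, -8680, -77, 94]

[-8, 31, -270, -7, -7, -8680, -77, 94]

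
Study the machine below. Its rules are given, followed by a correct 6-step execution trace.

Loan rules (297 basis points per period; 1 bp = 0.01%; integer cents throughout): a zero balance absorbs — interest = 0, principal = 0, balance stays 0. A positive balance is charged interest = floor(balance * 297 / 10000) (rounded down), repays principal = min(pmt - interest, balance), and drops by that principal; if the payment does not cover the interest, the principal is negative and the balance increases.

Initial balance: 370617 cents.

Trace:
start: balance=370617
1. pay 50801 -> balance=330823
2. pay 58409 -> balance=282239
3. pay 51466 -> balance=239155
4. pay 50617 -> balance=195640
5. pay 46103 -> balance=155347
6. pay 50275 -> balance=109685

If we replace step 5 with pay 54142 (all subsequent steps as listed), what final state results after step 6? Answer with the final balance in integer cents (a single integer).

101408

(re-executing from step 5 with the substitution; state before step 5: balance=195640)
5. pay 54142 -> balance=147308
6. pay 50275 -> balance=101408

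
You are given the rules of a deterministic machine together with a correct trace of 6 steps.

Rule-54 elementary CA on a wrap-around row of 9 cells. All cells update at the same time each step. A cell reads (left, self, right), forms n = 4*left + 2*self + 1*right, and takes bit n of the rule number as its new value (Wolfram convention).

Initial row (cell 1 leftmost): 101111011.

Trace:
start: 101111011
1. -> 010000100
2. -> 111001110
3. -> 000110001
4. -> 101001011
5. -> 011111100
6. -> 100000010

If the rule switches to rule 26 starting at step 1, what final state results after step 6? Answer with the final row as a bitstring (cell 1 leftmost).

(re-executing steps 1..6 under rule 26; state before step 1: 101111011)
1. -> 001000010
2. -> 010100101
3. -> 000011000
4. -> 000110100
5. -> 001100010
6. -> 011010101

011010101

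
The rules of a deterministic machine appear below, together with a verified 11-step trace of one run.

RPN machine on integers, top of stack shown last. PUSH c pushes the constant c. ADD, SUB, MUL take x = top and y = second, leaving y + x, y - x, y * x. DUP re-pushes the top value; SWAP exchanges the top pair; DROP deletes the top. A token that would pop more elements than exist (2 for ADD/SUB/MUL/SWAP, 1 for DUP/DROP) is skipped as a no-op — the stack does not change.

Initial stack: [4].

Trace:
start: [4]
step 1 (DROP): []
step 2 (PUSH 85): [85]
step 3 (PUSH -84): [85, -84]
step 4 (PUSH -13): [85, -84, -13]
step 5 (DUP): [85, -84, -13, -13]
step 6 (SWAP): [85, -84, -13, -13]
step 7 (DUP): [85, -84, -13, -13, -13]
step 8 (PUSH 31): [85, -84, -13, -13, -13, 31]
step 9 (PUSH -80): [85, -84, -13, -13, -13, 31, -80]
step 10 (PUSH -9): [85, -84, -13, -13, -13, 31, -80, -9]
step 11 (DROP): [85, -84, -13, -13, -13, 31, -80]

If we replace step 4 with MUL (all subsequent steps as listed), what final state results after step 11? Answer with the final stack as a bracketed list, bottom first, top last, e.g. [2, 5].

(re-executing from step 4 with the substitution; state before step 4: [85, -84])
step 4 (MUL): [-7140]
step 5 (DUP): [-7140, -7140]
step 6 (SWAP): [-7140, -7140]
step 7 (DUP): [-7140, -7140, -7140]
step 8 (PUSH 31): [-7140, -7140, -7140, 31]
step 9 (PUSH -80): [-7140, -7140, -7140, 31, -80]
step 10 (PUSH -9): [-7140, -7140, -7140, 31, -80, -9]
step 11 (DROP): [-7140, -7140, -7140, 31, -80]

[-7140, -7140, -7140, 31, -80]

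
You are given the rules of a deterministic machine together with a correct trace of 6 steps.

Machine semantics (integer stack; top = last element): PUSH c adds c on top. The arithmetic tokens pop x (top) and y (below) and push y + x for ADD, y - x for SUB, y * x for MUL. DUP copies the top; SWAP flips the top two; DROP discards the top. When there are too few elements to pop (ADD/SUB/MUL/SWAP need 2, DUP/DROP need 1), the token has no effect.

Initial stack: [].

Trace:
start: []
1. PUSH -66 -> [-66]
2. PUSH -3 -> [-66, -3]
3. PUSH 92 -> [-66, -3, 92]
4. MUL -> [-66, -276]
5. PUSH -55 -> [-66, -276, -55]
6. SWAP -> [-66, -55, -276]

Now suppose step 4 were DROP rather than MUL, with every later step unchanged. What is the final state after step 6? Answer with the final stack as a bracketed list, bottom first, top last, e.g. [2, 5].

[-66, -55, -3]

(re-executing from step 4 with the substitution; state before step 4: [-66, -3, 92])
4. DROP -> [-66, -3]
5. PUSH -55 -> [-66, -3, -55]
6. SWAP -> [-66, -55, -3]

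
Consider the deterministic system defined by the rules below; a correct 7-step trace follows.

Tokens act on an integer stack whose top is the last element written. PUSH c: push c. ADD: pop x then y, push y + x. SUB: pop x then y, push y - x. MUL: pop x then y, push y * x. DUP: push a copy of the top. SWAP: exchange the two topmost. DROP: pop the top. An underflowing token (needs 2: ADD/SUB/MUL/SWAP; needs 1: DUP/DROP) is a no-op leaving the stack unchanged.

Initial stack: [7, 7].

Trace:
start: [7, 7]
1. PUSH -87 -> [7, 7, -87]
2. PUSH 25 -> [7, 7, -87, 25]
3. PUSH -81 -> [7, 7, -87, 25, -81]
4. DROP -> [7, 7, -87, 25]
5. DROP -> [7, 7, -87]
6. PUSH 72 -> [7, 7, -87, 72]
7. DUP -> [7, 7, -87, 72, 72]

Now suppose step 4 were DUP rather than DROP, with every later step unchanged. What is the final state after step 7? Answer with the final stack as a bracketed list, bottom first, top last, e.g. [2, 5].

(re-executing from step 4 with the substitution; state before step 4: [7, 7, -87, 25, -81])
4. DUP -> [7, 7, -87, 25, -81, -81]
5. DROP -> [7, 7, -87, 25, -81]
6. PUSH 72 -> [7, 7, -87, 25, -81, 72]
7. DUP -> [7, 7, -87, 25, -81, 72, 72]

[7, 7, -87, 25, -81, 72, 72]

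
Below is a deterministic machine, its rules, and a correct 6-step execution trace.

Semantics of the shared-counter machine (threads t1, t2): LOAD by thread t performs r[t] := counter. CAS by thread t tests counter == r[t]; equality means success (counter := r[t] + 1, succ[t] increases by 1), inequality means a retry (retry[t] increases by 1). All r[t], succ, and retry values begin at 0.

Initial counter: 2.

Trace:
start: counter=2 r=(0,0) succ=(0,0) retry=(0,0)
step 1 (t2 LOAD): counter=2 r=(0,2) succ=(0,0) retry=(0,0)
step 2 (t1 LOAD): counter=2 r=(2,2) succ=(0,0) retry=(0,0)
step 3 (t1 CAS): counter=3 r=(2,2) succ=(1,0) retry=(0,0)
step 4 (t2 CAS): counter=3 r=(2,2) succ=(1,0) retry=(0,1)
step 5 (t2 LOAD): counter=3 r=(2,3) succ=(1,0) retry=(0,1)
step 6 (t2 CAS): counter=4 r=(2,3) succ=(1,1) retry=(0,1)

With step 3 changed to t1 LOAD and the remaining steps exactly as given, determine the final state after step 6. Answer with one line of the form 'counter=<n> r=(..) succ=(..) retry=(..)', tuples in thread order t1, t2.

counter=4 r=(2,3) succ=(0,2) retry=(0,0)

(re-executing from step 3 with the substitution; state before step 3: counter=2 r=(2,2) succ=(0,0) retry=(0,0))
step 3 (t1 LOAD): counter=2 r=(2,2) succ=(0,0) retry=(0,0)
step 4 (t2 CAS): counter=3 r=(2,2) succ=(0,1) retry=(0,0)
step 5 (t2 LOAD): counter=3 r=(2,3) succ=(0,1) retry=(0,0)
step 6 (t2 CAS): counter=4 r=(2,3) succ=(0,2) retry=(0,0)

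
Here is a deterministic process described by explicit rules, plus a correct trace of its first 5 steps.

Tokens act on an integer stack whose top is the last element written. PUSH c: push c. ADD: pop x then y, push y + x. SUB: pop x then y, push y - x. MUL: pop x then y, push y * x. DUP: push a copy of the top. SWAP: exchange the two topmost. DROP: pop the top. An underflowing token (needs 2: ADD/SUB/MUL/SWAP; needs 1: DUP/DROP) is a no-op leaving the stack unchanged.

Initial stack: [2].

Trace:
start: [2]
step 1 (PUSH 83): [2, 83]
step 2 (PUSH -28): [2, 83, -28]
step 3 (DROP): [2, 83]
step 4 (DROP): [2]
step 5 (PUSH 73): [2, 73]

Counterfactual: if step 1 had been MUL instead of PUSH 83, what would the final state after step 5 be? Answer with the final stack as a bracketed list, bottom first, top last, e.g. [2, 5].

(re-executing from step 1 with the substitution; state before step 1: [2])
step 1 (MUL): [2]
step 2 (PUSH -28): [2, -28]
step 3 (DROP): [2]
step 4 (DROP): []
step 5 (PUSH 73): [73]

[73]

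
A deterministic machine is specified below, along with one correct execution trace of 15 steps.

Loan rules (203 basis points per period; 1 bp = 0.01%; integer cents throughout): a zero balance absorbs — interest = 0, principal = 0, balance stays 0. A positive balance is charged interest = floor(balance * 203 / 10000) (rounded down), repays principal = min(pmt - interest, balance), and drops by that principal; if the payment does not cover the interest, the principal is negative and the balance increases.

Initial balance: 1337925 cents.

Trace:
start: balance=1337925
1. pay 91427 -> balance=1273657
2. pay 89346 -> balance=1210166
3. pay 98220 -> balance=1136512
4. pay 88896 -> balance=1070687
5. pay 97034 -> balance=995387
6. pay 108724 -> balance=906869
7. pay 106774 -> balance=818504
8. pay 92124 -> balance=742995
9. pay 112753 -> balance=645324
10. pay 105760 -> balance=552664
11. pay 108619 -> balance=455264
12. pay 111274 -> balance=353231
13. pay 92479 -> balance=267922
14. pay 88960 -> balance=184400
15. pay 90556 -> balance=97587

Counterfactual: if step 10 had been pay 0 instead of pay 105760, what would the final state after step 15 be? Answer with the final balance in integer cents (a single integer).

(re-executing from step 10 with the substitution; state before step 10: balance=645324)
10. pay 0 -> balance=658424
11. pay 108619 -> balance=563171
12. pay 111274 -> balance=463329
13. pay 92479 -> balance=380255
14. pay 88960 -> balance=299014
15. pay 90556 -> balance=214527

214527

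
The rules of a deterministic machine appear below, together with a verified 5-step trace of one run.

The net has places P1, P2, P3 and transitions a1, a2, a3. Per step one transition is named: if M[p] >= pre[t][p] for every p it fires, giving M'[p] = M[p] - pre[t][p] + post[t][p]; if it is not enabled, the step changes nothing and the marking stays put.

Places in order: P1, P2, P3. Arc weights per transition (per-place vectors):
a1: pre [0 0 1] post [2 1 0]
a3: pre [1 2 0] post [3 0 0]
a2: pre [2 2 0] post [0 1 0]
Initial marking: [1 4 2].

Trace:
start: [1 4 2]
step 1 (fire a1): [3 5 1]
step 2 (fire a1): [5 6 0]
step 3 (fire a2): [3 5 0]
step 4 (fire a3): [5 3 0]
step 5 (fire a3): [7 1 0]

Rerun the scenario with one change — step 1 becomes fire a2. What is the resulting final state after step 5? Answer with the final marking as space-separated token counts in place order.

5 0 1

(re-executing from step 1 with the substitution; state before step 1: [1 4 2])
step 1 (fire a2): [1 4 2]
step 2 (fire a1): [3 5 1]
step 3 (fire a2): [1 4 1]
step 4 (fire a3): [3 2 1]
step 5 (fire a3): [5 0 1]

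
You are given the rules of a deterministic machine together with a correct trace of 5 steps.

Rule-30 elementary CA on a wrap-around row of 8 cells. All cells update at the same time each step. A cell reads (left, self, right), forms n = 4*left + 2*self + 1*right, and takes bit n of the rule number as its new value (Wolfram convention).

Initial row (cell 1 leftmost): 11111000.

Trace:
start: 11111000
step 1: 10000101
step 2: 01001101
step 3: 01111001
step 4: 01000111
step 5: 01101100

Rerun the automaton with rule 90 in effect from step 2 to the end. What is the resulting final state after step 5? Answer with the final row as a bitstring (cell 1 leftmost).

(re-executing steps 2..5 under rule 90; state before step 2: 10000101)
step 2: 11001001
step 3: 01110111
step 4: 01010101
step 5: 00000000

00000000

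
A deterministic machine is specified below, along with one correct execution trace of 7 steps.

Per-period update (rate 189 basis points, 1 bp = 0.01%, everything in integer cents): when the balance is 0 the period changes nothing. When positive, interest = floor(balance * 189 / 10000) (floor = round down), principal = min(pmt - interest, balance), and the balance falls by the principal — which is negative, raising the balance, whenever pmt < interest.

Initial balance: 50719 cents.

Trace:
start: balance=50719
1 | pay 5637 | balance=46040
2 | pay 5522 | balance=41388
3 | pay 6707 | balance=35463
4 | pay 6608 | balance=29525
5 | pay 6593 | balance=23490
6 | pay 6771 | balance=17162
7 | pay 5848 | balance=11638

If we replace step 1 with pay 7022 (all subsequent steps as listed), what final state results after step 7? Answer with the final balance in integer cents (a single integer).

(re-executing from step 1 with the substitution; state before step 1: balance=50719)
1 | pay 7022 | balance=44655
2 | pay 5522 | balance=39976
3 | pay 6707 | balance=34024
4 | pay 6608 | balance=28059
5 | pay 6593 | balance=21996
6 | pay 6771 | balance=15640
7 | pay 5848 | balance=10087

10087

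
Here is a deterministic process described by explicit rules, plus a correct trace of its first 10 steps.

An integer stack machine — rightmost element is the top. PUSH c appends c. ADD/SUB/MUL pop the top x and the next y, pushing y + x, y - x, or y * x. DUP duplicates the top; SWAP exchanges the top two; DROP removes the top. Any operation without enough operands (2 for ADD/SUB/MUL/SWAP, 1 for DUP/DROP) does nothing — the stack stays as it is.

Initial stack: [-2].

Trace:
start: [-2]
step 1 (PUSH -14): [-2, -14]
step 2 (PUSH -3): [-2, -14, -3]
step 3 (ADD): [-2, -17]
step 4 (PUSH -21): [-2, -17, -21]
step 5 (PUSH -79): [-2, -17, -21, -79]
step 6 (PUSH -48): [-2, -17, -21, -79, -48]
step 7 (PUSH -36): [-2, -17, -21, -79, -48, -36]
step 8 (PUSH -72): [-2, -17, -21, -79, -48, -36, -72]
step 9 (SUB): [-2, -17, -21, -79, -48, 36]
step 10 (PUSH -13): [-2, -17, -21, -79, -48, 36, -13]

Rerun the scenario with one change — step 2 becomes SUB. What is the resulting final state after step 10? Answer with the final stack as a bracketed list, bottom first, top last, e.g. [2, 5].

(re-executing from step 2 with the substitution; state before step 2: [-2, -14])
step 2 (SUB): [12]
step 3 (ADD): [12]
step 4 (PUSH -21): [12, -21]
step 5 (PUSH -79): [12, -21, -79]
step 6 (PUSH -48): [12, -21, -79, -48]
step 7 (PUSH -36): [12, -21, -79, -48, -36]
step 8 (PUSH -72): [12, -21, -79, -48, -36, -72]
step 9 (SUB): [12, -21, -79, -48, 36]
step 10 (PUSH -13): [12, -21, -79, -48, 36, -13]

[12, -21, -79, -48, 36, -13]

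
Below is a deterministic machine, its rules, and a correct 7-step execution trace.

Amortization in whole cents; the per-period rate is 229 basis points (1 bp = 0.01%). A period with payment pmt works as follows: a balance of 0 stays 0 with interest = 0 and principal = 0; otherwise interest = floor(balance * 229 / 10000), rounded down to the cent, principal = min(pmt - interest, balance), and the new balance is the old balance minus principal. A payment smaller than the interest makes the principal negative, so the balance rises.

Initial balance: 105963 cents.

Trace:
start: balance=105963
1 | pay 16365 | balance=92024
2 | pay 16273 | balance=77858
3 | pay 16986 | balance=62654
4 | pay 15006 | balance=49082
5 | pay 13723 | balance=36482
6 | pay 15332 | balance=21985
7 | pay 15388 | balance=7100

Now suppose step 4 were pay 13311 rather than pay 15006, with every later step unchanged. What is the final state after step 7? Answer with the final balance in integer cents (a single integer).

(re-executing from step 4 with the substitution; state before step 4: balance=62654)
4 | pay 13311 | balance=50777
5 | pay 13723 | balance=38216
6 | pay 15332 | balance=23759
7 | pay 15388 | balance=8915

8915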